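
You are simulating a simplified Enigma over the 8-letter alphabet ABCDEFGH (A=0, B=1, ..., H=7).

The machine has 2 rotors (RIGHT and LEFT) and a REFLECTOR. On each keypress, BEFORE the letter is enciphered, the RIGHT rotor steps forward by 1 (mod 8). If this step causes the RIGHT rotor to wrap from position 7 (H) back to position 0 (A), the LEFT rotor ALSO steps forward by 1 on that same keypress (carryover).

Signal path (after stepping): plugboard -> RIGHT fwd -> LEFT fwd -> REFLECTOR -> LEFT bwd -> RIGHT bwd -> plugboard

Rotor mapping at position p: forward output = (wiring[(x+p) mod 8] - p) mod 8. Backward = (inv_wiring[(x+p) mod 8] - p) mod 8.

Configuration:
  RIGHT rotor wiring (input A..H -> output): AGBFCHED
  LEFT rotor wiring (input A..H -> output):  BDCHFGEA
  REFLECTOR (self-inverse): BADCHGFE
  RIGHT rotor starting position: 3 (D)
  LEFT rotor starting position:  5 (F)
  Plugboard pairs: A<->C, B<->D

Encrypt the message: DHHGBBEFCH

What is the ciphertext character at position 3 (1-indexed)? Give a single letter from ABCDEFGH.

Char 1 ('D'): step: R->4, L=5; D->plug->B->R->D->L->E->refl->H->L'->B->R'->H->plug->H
Char 2 ('H'): step: R->5, L=5; H->plug->H->R->F->L->F->refl->G->L'->E->R'->F->plug->F
Char 3 ('H'): step: R->6, L=5; H->plug->H->R->B->L->H->refl->E->L'->D->R'->E->plug->E

E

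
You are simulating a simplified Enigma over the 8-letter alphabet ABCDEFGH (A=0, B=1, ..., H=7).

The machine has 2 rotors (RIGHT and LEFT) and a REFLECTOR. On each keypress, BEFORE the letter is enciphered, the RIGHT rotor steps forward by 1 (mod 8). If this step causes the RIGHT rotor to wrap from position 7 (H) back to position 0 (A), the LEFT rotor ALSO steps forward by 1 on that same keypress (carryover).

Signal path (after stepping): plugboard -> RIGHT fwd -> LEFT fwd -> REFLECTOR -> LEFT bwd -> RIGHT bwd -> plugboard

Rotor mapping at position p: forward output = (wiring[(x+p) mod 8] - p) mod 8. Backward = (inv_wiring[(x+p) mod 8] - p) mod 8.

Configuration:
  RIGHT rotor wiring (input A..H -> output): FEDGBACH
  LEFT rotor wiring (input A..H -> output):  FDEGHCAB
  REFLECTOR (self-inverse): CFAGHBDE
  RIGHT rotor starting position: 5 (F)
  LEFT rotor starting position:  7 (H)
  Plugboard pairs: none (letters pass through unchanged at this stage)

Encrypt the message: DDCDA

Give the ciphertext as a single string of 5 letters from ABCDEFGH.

Char 1 ('D'): step: R->6, L=7; D->plug->D->R->G->L->D->refl->G->L'->B->R'->B->plug->B
Char 2 ('D'): step: R->7, L=7; D->plug->D->R->E->L->H->refl->E->L'->C->R'->F->plug->F
Char 3 ('C'): step: R->0, L->0 (L advanced); C->plug->C->R->D->L->G->refl->D->L'->B->R'->E->plug->E
Char 4 ('D'): step: R->1, L=0; D->plug->D->R->A->L->F->refl->B->L'->H->R'->E->plug->E
Char 5 ('A'): step: R->2, L=0; A->plug->A->R->B->L->D->refl->G->L'->D->R'->G->plug->G

Answer: BFEEG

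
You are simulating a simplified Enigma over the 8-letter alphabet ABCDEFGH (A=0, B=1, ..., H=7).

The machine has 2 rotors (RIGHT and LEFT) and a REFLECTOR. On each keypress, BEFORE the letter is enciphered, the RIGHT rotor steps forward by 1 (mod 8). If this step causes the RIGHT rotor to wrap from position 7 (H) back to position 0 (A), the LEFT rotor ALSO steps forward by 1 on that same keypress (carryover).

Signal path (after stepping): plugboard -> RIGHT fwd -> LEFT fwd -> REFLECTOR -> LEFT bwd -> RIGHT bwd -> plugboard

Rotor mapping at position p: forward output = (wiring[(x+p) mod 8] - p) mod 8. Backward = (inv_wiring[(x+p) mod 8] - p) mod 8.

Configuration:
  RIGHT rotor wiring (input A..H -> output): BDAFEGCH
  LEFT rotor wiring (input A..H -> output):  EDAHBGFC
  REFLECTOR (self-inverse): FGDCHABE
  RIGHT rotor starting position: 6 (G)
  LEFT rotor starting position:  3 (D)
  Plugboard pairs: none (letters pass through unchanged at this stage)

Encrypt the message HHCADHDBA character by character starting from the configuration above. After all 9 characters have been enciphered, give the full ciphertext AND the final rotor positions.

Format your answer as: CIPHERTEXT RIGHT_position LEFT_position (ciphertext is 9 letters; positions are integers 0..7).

Answer: BAHFBFGFC 7 4

Derivation:
Char 1 ('H'): step: R->7, L=3; H->plug->H->R->D->L->C->refl->D->L'->C->R'->B->plug->B
Char 2 ('H'): step: R->0, L->4 (L advanced); H->plug->H->R->H->L->D->refl->C->L'->B->R'->A->plug->A
Char 3 ('C'): step: R->1, L=4; C->plug->C->R->E->L->A->refl->F->L'->A->R'->H->plug->H
Char 4 ('A'): step: R->2, L=4; A->plug->A->R->G->L->E->refl->H->L'->F->R'->F->plug->F
Char 5 ('D'): step: R->3, L=4; D->plug->D->R->H->L->D->refl->C->L'->B->R'->B->plug->B
Char 6 ('H'): step: R->4, L=4; H->plug->H->R->B->L->C->refl->D->L'->H->R'->F->plug->F
Char 7 ('D'): step: R->5, L=4; D->plug->D->R->E->L->A->refl->F->L'->A->R'->G->plug->G
Char 8 ('B'): step: R->6, L=4; B->plug->B->R->B->L->C->refl->D->L'->H->R'->F->plug->F
Char 9 ('A'): step: R->7, L=4; A->plug->A->R->A->L->F->refl->A->L'->E->R'->C->plug->C
Final: ciphertext=BAHFBFGFC, RIGHT=7, LEFT=4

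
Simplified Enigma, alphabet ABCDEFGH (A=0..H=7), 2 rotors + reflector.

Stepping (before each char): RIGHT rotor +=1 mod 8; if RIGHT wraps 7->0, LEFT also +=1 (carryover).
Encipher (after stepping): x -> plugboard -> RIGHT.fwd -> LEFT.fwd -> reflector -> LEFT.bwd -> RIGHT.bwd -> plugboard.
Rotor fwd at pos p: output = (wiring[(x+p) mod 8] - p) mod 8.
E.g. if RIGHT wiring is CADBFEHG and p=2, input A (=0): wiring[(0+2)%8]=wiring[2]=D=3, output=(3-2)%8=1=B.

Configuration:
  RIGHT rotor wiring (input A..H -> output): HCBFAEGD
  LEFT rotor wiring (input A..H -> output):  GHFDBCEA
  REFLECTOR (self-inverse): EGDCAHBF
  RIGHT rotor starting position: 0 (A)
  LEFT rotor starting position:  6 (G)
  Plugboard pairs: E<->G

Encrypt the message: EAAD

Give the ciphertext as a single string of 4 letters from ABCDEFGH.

Answer: DDEC

Derivation:
Char 1 ('E'): step: R->1, L=6; E->plug->G->R->C->L->A->refl->E->L'->H->R'->D->plug->D
Char 2 ('A'): step: R->2, L=6; A->plug->A->R->H->L->E->refl->A->L'->C->R'->D->plug->D
Char 3 ('A'): step: R->3, L=6; A->plug->A->R->C->L->A->refl->E->L'->H->R'->G->plug->E
Char 4 ('D'): step: R->4, L=6; D->plug->D->R->H->L->E->refl->A->L'->C->R'->C->plug->C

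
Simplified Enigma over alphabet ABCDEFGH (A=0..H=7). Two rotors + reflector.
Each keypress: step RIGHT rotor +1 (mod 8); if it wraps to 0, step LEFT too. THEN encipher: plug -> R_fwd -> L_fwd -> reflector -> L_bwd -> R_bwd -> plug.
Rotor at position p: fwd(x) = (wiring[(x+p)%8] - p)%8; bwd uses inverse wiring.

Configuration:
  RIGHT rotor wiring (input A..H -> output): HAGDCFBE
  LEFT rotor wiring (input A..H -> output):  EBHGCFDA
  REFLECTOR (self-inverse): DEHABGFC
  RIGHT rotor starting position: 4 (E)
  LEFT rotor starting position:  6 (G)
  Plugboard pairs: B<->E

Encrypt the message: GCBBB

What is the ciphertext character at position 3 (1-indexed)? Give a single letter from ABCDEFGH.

Char 1 ('G'): step: R->5, L=6; G->plug->G->R->G->L->E->refl->B->L'->E->R'->B->plug->E
Char 2 ('C'): step: R->6, L=6; C->plug->C->R->B->L->C->refl->H->L'->H->R'->H->plug->H
Char 3 ('B'): step: R->7, L=6; B->plug->E->R->E->L->B->refl->E->L'->G->R'->G->plug->G

G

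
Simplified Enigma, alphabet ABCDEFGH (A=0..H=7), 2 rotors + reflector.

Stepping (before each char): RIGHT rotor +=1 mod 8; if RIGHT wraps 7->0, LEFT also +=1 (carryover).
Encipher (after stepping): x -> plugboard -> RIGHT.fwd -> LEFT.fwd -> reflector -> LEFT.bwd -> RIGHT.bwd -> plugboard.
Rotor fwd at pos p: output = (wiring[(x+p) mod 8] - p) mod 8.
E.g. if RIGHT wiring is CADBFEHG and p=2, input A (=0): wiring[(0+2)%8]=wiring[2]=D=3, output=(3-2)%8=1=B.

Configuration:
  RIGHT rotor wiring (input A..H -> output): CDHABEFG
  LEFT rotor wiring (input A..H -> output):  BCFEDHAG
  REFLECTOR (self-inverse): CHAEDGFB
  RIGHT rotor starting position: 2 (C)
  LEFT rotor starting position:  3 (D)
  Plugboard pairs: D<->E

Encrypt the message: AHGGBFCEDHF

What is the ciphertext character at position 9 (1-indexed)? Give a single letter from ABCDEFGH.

Char 1 ('A'): step: R->3, L=3; A->plug->A->R->F->L->G->refl->F->L'->D->R'->E->plug->D
Char 2 ('H'): step: R->4, L=3; H->plug->H->R->E->L->D->refl->E->L'->C->R'->D->plug->E
Char 3 ('G'): step: R->5, L=3; G->plug->G->R->D->L->F->refl->G->L'->F->R'->D->plug->E
Char 4 ('G'): step: R->6, L=3; G->plug->G->R->D->L->F->refl->G->L'->F->R'->D->plug->E
Char 5 ('B'): step: R->7, L=3; B->plug->B->R->D->L->F->refl->G->L'->F->R'->G->plug->G
Char 6 ('F'): step: R->0, L->4 (L advanced); F->plug->F->R->E->L->F->refl->G->L'->F->R'->G->plug->G
Char 7 ('C'): step: R->1, L=4; C->plug->C->R->H->L->A->refl->C->L'->D->R'->E->plug->D
Char 8 ('E'): step: R->2, L=4; E->plug->D->R->C->L->E->refl->D->L'->B->R'->H->plug->H
Char 9 ('D'): step: R->3, L=4; D->plug->E->R->D->L->C->refl->A->L'->H->R'->F->plug->F

F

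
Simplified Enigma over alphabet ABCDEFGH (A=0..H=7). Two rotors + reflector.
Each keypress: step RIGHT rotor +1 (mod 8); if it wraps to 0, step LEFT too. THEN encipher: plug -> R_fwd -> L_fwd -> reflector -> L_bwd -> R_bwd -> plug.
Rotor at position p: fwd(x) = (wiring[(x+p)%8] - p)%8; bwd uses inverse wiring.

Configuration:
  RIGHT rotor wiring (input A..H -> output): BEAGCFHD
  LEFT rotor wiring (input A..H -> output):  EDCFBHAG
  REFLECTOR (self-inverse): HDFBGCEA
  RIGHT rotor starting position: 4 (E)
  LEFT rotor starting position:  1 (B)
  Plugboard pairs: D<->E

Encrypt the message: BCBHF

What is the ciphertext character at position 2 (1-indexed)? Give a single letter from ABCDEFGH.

Char 1 ('B'): step: R->5, L=1; B->plug->B->R->C->L->E->refl->G->L'->E->R'->D->plug->E
Char 2 ('C'): step: R->6, L=1; C->plug->C->R->D->L->A->refl->H->L'->F->R'->B->plug->B

B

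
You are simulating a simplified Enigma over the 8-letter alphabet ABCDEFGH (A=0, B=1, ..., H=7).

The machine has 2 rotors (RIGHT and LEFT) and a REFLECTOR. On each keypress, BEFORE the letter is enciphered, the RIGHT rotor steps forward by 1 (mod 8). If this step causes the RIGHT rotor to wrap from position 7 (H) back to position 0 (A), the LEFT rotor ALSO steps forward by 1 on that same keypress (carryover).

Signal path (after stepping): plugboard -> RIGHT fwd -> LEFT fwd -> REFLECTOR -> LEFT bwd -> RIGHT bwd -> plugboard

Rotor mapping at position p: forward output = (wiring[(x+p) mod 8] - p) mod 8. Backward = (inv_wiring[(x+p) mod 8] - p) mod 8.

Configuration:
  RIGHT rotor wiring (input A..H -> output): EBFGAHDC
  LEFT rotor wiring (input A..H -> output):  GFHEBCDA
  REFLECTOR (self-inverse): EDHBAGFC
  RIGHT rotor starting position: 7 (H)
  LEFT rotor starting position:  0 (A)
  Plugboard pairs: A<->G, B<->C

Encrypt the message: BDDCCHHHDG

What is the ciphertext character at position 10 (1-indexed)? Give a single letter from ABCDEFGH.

Char 1 ('B'): step: R->0, L->1 (L advanced); B->plug->C->R->F->L->C->refl->H->L'->G->R'->D->plug->D
Char 2 ('D'): step: R->1, L=1; D->plug->D->R->H->L->F->refl->G->L'->B->R'->G->plug->A
Char 3 ('D'): step: R->2, L=1; D->plug->D->R->F->L->C->refl->H->L'->G->R'->C->plug->B
Char 4 ('C'): step: R->3, L=1; C->plug->B->R->F->L->C->refl->H->L'->G->R'->G->plug->A
Char 5 ('C'): step: R->4, L=1; C->plug->B->R->D->L->A->refl->E->L'->A->R'->E->plug->E
Char 6 ('H'): step: R->5, L=1; H->plug->H->R->D->L->A->refl->E->L'->A->R'->F->plug->F
Char 7 ('H'): step: R->6, L=1; H->plug->H->R->B->L->G->refl->F->L'->H->R'->E->plug->E
Char 8 ('H'): step: R->7, L=1; H->plug->H->R->E->L->B->refl->D->L'->C->R'->C->plug->B
Char 9 ('D'): step: R->0, L->2 (L advanced); D->plug->D->R->G->L->E->refl->A->L'->D->R'->G->plug->A
Char 10 ('G'): step: R->1, L=2; G->plug->A->R->A->L->F->refl->G->L'->F->R'->C->plug->B

B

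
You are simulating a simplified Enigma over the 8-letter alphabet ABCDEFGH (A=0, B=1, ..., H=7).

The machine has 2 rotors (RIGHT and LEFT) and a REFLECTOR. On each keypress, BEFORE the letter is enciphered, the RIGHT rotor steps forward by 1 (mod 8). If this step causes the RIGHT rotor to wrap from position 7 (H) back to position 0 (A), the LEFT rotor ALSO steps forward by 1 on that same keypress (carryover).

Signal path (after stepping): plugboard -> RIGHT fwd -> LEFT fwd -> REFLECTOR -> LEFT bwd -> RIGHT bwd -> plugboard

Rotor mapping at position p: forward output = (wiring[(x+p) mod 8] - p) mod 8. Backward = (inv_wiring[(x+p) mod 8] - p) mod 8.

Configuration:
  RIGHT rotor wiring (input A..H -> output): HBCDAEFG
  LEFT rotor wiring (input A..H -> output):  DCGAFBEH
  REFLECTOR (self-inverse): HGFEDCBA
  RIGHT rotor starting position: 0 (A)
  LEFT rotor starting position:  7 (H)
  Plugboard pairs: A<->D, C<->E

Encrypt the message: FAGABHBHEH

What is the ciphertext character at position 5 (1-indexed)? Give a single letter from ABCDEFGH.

Char 1 ('F'): step: R->1, L=7; F->plug->F->R->E->L->B->refl->G->L'->F->R'->G->plug->G
Char 2 ('A'): step: R->2, L=7; A->plug->D->R->C->L->D->refl->E->L'->B->R'->B->plug->B
Char 3 ('G'): step: R->3, L=7; G->plug->G->R->G->L->C->refl->F->L'->H->R'->H->plug->H
Char 4 ('A'): step: R->4, L=7; A->plug->D->R->C->L->D->refl->E->L'->B->R'->C->plug->E
Char 5 ('B'): step: R->5, L=7; B->plug->B->R->A->L->A->refl->H->L'->D->R'->H->plug->H

H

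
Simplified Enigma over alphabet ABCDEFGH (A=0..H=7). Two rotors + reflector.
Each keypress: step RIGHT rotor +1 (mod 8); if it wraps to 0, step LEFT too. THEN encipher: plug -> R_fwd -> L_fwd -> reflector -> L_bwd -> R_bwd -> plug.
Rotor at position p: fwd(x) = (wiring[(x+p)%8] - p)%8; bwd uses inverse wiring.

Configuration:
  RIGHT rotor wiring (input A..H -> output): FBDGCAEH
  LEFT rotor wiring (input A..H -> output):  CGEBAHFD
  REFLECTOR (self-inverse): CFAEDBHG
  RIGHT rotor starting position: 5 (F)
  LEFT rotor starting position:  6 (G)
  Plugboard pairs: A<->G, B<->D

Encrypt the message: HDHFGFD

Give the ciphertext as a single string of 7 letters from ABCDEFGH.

Answer: EFECCDG

Derivation:
Char 1 ('H'): step: R->6, L=6; H->plug->H->R->C->L->E->refl->D->L'->F->R'->E->plug->E
Char 2 ('D'): step: R->7, L=6; D->plug->B->R->G->L->C->refl->A->L'->D->R'->F->plug->F
Char 3 ('H'): step: R->0, L->7 (L advanced); H->plug->H->R->H->L->G->refl->H->L'->C->R'->E->plug->E
Char 4 ('F'): step: R->1, L=7; F->plug->F->R->D->L->F->refl->B->L'->F->R'->C->plug->C
Char 5 ('G'): step: R->2, L=7; G->plug->A->R->B->L->D->refl->E->L'->A->R'->C->plug->C
Char 6 ('F'): step: R->3, L=7; F->plug->F->R->C->L->H->refl->G->L'->H->R'->B->plug->D
Char 7 ('D'): step: R->4, L=7; D->plug->B->R->E->L->C->refl->A->L'->G->R'->A->plug->G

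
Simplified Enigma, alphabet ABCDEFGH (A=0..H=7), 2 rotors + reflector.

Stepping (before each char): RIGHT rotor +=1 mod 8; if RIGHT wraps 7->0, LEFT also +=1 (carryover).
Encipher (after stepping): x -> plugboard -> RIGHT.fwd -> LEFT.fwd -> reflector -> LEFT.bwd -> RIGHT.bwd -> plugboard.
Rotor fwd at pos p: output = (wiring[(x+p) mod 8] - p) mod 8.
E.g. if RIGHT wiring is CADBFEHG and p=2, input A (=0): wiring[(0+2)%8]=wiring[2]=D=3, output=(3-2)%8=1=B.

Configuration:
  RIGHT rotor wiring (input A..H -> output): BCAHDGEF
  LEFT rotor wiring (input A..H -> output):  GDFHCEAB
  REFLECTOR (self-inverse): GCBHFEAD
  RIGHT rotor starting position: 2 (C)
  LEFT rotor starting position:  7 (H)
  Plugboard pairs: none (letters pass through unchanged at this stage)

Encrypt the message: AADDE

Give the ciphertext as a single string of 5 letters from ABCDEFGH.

Char 1 ('A'): step: R->3, L=7; A->plug->A->R->E->L->A->refl->G->L'->D->R'->C->plug->C
Char 2 ('A'): step: R->4, L=7; A->plug->A->R->H->L->B->refl->C->L'->A->R'->C->plug->C
Char 3 ('D'): step: R->5, L=7; D->plug->D->R->E->L->A->refl->G->L'->D->R'->F->plug->F
Char 4 ('D'): step: R->6, L=7; D->plug->D->R->E->L->A->refl->G->L'->D->R'->C->plug->C
Char 5 ('E'): step: R->7, L=7; E->plug->E->R->A->L->C->refl->B->L'->H->R'->G->plug->G

Answer: CCFCG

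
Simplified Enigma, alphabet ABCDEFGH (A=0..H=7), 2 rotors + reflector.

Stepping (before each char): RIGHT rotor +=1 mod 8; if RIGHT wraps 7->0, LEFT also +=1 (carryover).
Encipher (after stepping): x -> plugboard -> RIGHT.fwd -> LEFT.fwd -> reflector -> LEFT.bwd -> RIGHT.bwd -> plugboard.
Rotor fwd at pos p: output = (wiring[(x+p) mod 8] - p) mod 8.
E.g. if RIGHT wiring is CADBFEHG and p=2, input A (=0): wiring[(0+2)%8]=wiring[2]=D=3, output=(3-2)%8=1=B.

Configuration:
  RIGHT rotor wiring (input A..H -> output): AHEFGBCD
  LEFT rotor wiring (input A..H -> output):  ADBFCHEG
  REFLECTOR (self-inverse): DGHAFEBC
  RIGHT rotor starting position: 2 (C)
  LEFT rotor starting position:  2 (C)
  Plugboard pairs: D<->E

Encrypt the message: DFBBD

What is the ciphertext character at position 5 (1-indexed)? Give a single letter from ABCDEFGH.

Char 1 ('D'): step: R->3, L=2; D->plug->E->R->A->L->H->refl->C->L'->E->R'->G->plug->G
Char 2 ('F'): step: R->4, L=2; F->plug->F->R->D->L->F->refl->E->L'->F->R'->B->plug->B
Char 3 ('B'): step: R->5, L=2; B->plug->B->R->F->L->E->refl->F->L'->D->R'->D->plug->E
Char 4 ('B'): step: R->6, L=2; B->plug->B->R->F->L->E->refl->F->L'->D->R'->H->plug->H
Char 5 ('D'): step: R->7, L=2; D->plug->E->R->G->L->G->refl->B->L'->H->R'->F->plug->F

F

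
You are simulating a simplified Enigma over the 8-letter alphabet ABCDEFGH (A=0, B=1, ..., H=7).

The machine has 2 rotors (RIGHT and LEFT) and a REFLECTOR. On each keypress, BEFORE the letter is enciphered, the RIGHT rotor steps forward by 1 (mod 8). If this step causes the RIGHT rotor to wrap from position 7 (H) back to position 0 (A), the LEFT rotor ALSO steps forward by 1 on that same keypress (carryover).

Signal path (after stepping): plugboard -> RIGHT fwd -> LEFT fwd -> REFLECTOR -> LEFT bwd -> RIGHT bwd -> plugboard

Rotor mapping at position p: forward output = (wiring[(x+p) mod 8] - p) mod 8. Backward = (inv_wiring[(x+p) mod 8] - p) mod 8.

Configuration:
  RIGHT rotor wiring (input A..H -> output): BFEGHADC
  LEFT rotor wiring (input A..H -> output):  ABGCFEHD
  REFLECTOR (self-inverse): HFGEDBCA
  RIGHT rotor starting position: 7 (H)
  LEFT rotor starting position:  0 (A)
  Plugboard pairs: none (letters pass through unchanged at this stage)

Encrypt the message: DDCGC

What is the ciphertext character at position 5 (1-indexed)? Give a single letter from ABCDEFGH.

Char 1 ('D'): step: R->0, L->1 (L advanced); D->plug->D->R->G->L->C->refl->G->L'->F->R'->B->plug->B
Char 2 ('D'): step: R->1, L=1; D->plug->D->R->G->L->C->refl->G->L'->F->R'->C->plug->C
Char 3 ('C'): step: R->2, L=1; C->plug->C->R->F->L->G->refl->C->L'->G->R'->D->plug->D
Char 4 ('G'): step: R->3, L=1; G->plug->G->R->C->L->B->refl->F->L'->B->R'->H->plug->H
Char 5 ('C'): step: R->4, L=1; C->plug->C->R->H->L->H->refl->A->L'->A->R'->G->plug->G

G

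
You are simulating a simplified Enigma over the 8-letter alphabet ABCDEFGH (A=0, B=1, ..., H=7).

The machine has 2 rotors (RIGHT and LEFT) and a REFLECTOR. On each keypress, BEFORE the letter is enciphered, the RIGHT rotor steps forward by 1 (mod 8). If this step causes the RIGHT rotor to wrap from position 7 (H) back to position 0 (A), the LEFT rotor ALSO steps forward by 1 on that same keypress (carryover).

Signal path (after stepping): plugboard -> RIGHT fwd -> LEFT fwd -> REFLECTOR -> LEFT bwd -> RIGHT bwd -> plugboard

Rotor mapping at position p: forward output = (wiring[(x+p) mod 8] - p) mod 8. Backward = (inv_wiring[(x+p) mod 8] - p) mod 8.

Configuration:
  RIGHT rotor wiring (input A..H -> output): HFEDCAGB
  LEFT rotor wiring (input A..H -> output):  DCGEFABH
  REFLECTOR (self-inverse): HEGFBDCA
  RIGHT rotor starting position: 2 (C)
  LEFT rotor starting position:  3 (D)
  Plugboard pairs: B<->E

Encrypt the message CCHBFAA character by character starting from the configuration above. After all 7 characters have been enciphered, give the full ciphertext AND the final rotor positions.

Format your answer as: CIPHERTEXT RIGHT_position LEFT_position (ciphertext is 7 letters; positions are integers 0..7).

Answer: BHGFGCB 1 4

Derivation:
Char 1 ('C'): step: R->3, L=3; C->plug->C->R->F->L->A->refl->H->L'->G->R'->E->plug->B
Char 2 ('C'): step: R->4, L=3; C->plug->C->R->C->L->F->refl->D->L'->H->R'->H->plug->H
Char 3 ('H'): step: R->5, L=3; H->plug->H->R->F->L->A->refl->H->L'->G->R'->G->plug->G
Char 4 ('B'): step: R->6, L=3; B->plug->E->R->G->L->H->refl->A->L'->F->R'->F->plug->F
Char 5 ('F'): step: R->7, L=3; F->plug->F->R->D->L->G->refl->C->L'->B->R'->G->plug->G
Char 6 ('A'): step: R->0, L->4 (L advanced); A->plug->A->R->H->L->A->refl->H->L'->E->R'->C->plug->C
Char 7 ('A'): step: R->1, L=4; A->plug->A->R->E->L->H->refl->A->L'->H->R'->E->plug->B
Final: ciphertext=BHGFGCB, RIGHT=1, LEFT=4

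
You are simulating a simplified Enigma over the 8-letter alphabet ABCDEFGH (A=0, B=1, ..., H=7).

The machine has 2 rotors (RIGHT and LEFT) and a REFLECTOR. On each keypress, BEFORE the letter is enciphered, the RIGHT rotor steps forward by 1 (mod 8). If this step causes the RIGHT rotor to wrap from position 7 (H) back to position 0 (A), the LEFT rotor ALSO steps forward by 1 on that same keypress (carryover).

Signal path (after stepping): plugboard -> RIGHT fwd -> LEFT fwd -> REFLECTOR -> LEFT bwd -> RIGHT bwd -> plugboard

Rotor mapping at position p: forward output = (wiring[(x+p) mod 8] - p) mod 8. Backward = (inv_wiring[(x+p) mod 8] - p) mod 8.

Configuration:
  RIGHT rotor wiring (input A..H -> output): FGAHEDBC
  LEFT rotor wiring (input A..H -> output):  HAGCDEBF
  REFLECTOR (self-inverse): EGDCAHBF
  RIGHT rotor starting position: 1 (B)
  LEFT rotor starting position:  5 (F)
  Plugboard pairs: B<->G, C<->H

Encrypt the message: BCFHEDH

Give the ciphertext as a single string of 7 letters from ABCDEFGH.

Answer: CEECFCF

Derivation:
Char 1 ('B'): step: R->2, L=5; B->plug->G->R->D->L->C->refl->D->L'->E->R'->H->plug->C
Char 2 ('C'): step: R->3, L=5; C->plug->H->R->F->L->B->refl->G->L'->H->R'->E->plug->E
Char 3 ('F'): step: R->4, L=5; F->plug->F->R->C->L->A->refl->E->L'->B->R'->E->plug->E
Char 4 ('H'): step: R->5, L=5; H->plug->C->R->F->L->B->refl->G->L'->H->R'->H->plug->C
Char 5 ('E'): step: R->6, L=5; E->plug->E->R->C->L->A->refl->E->L'->B->R'->F->plug->F
Char 6 ('D'): step: R->7, L=5; D->plug->D->R->B->L->E->refl->A->L'->C->R'->H->plug->C
Char 7 ('H'): step: R->0, L->6 (L advanced); H->plug->C->R->A->L->D->refl->C->L'->D->R'->F->plug->F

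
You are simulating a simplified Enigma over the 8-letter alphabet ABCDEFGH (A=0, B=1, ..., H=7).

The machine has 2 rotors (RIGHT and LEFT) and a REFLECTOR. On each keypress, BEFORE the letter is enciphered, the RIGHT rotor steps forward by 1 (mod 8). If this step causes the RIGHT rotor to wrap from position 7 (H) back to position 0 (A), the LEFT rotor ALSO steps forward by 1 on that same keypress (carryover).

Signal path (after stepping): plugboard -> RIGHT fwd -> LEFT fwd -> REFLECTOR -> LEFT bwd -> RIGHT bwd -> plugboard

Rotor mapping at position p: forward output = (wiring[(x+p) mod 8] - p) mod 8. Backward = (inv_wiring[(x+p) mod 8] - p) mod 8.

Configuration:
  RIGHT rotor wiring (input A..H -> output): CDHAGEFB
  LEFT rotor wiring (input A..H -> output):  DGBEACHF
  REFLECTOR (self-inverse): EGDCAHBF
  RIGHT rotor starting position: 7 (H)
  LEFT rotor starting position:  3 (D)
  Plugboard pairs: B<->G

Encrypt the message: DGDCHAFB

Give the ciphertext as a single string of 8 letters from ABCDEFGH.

Char 1 ('D'): step: R->0, L->4 (L advanced); D->plug->D->R->A->L->E->refl->A->L'->H->R'->C->plug->C
Char 2 ('G'): step: R->1, L=4; G->plug->B->R->G->L->F->refl->H->L'->E->R'->F->plug->F
Char 3 ('D'): step: R->2, L=4; D->plug->D->R->C->L->D->refl->C->L'->F->R'->A->plug->A
Char 4 ('C'): step: R->3, L=4; C->plug->C->R->B->L->G->refl->B->L'->D->R'->B->plug->G
Char 5 ('H'): step: R->4, L=4; H->plug->H->R->E->L->H->refl->F->L'->G->R'->E->plug->E
Char 6 ('A'): step: R->5, L=4; A->plug->A->R->H->L->A->refl->E->L'->A->R'->B->plug->G
Char 7 ('F'): step: R->6, L=4; F->plug->F->R->C->L->D->refl->C->L'->F->R'->D->plug->D
Char 8 ('B'): step: R->7, L=4; B->plug->G->R->F->L->C->refl->D->L'->C->R'->A->plug->A

Answer: CFAGEGDA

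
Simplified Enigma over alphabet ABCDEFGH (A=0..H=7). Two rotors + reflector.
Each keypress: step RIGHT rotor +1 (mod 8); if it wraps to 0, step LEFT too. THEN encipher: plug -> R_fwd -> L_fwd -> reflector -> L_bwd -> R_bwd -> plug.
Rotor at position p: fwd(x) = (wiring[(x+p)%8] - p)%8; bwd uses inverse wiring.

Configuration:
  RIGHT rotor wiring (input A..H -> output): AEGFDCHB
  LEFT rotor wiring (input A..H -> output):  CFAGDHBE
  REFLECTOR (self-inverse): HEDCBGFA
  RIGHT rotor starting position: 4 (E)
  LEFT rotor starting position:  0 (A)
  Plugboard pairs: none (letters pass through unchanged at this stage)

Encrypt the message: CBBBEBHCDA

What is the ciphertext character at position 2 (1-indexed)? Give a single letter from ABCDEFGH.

Char 1 ('C'): step: R->5, L=0; C->plug->C->R->E->L->D->refl->C->L'->A->R'->G->plug->G
Char 2 ('B'): step: R->6, L=0; B->plug->B->R->D->L->G->refl->F->L'->B->R'->A->plug->A

A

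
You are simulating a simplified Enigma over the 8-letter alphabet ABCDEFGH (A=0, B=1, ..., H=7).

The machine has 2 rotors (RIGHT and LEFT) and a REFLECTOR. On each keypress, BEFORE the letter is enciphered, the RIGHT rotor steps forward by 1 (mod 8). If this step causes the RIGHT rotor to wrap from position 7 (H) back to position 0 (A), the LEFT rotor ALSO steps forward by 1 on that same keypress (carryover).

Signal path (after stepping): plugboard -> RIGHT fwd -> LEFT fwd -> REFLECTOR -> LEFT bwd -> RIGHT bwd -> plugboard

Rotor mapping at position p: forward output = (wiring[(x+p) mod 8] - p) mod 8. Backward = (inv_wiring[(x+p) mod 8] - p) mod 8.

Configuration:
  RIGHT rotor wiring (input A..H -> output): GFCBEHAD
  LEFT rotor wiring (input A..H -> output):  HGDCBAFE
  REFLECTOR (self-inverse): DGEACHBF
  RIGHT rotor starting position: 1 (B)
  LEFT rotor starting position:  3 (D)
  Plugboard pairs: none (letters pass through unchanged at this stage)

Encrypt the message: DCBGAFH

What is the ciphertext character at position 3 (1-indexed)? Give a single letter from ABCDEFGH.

Char 1 ('D'): step: R->2, L=3; D->plug->D->R->F->L->E->refl->C->L'->D->R'->H->plug->H
Char 2 ('C'): step: R->3, L=3; C->plug->C->R->E->L->B->refl->G->L'->B->R'->B->plug->B
Char 3 ('B'): step: R->4, L=3; B->plug->B->R->D->L->C->refl->E->L'->F->R'->H->plug->H

H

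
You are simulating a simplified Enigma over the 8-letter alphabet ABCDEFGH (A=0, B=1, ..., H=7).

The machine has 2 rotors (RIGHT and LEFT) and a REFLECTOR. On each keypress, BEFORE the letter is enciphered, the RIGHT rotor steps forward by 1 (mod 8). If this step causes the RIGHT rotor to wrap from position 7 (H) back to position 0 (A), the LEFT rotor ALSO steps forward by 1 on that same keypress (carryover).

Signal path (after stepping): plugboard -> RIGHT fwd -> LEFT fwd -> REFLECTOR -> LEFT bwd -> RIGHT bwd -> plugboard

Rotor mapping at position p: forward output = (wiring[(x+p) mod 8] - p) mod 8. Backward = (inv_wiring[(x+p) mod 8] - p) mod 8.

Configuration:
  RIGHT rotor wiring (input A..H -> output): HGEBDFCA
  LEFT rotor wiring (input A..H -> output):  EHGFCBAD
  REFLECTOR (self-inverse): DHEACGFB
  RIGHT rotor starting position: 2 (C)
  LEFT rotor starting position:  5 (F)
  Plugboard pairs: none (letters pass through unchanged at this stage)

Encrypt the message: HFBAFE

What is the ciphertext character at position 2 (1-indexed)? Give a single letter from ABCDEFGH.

Char 1 ('H'): step: R->3, L=5; H->plug->H->R->B->L->D->refl->A->L'->G->R'->A->plug->A
Char 2 ('F'): step: R->4, L=5; F->plug->F->R->C->L->G->refl->F->L'->H->R'->A->plug->A

A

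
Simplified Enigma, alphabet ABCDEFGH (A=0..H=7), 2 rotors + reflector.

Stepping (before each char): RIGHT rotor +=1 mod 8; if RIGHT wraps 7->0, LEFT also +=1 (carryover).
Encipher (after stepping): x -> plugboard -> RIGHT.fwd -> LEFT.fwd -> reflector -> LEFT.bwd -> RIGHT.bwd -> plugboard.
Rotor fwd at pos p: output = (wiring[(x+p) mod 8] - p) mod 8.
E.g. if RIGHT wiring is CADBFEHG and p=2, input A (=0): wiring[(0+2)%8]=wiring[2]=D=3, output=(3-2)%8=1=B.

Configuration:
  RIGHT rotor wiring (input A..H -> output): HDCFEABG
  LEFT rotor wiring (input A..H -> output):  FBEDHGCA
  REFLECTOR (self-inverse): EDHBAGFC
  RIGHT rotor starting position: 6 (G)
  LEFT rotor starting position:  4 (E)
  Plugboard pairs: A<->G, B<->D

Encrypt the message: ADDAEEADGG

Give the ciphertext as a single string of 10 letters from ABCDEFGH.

Char 1 ('A'): step: R->7, L=4; A->plug->G->R->B->L->C->refl->H->L'->H->R'->A->plug->G
Char 2 ('D'): step: R->0, L->5 (L advanced); D->plug->B->R->D->L->A->refl->E->L'->E->R'->E->plug->E
Char 3 ('D'): step: R->1, L=5; D->plug->B->R->B->L->F->refl->G->L'->G->R'->H->plug->H
Char 4 ('A'): step: R->2, L=5; A->plug->G->R->F->L->H->refl->C->L'->H->R'->E->plug->E
Char 5 ('E'): step: R->3, L=5; E->plug->E->R->D->L->A->refl->E->L'->E->R'->F->plug->F
Char 6 ('E'): step: R->4, L=5; E->plug->E->R->D->L->A->refl->E->L'->E->R'->B->plug->D
Char 7 ('A'): step: R->5, L=5; A->plug->G->R->A->L->B->refl->D->L'->C->R'->D->plug->B
Char 8 ('D'): step: R->6, L=5; D->plug->B->R->A->L->B->refl->D->L'->C->R'->H->plug->H
Char 9 ('G'): step: R->7, L=5; G->plug->A->R->H->L->C->refl->H->L'->F->R'->F->plug->F
Char 10 ('G'): step: R->0, L->6 (L advanced); G->plug->A->R->H->L->A->refl->E->L'->A->R'->F->plug->F

Answer: GEHEFDBHFF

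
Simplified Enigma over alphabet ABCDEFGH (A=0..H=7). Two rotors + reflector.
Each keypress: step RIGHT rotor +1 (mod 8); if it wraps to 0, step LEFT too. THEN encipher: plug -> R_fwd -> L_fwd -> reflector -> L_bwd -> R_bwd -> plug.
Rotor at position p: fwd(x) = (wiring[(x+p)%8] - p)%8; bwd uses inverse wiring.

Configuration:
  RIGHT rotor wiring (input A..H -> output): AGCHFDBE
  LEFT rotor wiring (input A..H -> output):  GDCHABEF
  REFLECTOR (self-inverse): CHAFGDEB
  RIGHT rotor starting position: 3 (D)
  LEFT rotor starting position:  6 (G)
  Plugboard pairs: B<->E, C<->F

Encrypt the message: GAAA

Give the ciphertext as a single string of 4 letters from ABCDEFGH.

Char 1 ('G'): step: R->4, L=6; G->plug->G->R->G->L->C->refl->A->L'->C->R'->F->plug->C
Char 2 ('A'): step: R->5, L=6; A->plug->A->R->G->L->C->refl->A->L'->C->R'->G->plug->G
Char 3 ('A'): step: R->6, L=6; A->plug->A->R->D->L->F->refl->D->L'->H->R'->G->plug->G
Char 4 ('A'): step: R->7, L=6; A->plug->A->R->F->L->B->refl->H->L'->B->R'->B->plug->E

Answer: CGGE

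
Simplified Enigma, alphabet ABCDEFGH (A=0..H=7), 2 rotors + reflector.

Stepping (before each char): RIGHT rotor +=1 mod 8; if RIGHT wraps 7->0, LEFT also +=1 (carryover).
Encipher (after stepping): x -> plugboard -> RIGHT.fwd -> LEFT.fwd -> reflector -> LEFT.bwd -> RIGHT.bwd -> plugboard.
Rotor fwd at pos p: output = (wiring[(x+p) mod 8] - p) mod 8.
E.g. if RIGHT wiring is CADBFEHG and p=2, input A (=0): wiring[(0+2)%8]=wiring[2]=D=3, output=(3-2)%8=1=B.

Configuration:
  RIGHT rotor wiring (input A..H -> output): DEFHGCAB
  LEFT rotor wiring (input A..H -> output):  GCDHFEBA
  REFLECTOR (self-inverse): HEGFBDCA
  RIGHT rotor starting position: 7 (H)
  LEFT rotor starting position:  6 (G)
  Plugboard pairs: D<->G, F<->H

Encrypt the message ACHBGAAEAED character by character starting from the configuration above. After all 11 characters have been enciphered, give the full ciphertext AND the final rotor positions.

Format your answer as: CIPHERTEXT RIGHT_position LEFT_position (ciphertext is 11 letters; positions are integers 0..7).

Answer: DFBHEEGDGDG 2 0

Derivation:
Char 1 ('A'): step: R->0, L->7 (L advanced); A->plug->A->R->D->L->E->refl->B->L'->A->R'->G->plug->D
Char 2 ('C'): step: R->1, L=7; C->plug->C->R->G->L->F->refl->D->L'->C->R'->H->plug->F
Char 3 ('H'): step: R->2, L=7; H->plug->F->R->H->L->C->refl->G->L'->F->R'->B->plug->B
Char 4 ('B'): step: R->3, L=7; B->plug->B->R->D->L->E->refl->B->L'->A->R'->F->plug->H
Char 5 ('G'): step: R->4, L=7; G->plug->D->R->F->L->G->refl->C->L'->H->R'->E->plug->E
Char 6 ('A'): step: R->5, L=7; A->plug->A->R->F->L->G->refl->C->L'->H->R'->E->plug->E
Char 7 ('A'): step: R->6, L=7; A->plug->A->R->C->L->D->refl->F->L'->G->R'->D->plug->G
Char 8 ('E'): step: R->7, L=7; E->plug->E->R->A->L->B->refl->E->L'->D->R'->G->plug->D
Char 9 ('A'): step: R->0, L->0 (L advanced); A->plug->A->R->D->L->H->refl->A->L'->H->R'->D->plug->G
Char 10 ('E'): step: R->1, L=0; E->plug->E->R->B->L->C->refl->G->L'->A->R'->G->plug->D
Char 11 ('D'): step: R->2, L=0; D->plug->G->R->B->L->C->refl->G->L'->A->R'->D->plug->G
Final: ciphertext=DFBHEEGDGDG, RIGHT=2, LEFT=0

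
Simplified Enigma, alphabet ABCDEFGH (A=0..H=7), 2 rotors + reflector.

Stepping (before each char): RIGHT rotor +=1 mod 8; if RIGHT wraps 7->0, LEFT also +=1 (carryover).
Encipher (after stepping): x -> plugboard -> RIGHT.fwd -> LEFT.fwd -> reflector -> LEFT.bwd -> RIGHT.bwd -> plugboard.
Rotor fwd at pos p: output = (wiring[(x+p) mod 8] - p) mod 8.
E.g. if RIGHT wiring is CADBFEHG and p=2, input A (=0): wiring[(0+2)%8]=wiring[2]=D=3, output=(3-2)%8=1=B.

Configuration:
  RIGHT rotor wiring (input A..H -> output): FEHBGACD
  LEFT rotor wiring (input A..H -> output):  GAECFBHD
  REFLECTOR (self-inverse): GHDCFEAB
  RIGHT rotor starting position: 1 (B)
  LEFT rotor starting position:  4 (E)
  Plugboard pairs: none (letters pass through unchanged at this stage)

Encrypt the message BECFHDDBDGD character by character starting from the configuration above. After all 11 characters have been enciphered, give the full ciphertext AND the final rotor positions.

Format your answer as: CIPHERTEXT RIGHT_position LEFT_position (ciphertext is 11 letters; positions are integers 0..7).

Answer: DBDGAHBCEHA 4 5

Derivation:
Char 1 ('B'): step: R->2, L=4; B->plug->B->R->H->L->G->refl->A->L'->G->R'->D->plug->D
Char 2 ('E'): step: R->3, L=4; E->plug->E->R->A->L->B->refl->H->L'->D->R'->B->plug->B
Char 3 ('C'): step: R->4, L=4; C->plug->C->R->G->L->A->refl->G->L'->H->R'->D->plug->D
Char 4 ('F'): step: R->5, L=4; F->plug->F->R->C->L->D->refl->C->L'->E->R'->G->plug->G
Char 5 ('H'): step: R->6, L=4; H->plug->H->R->C->L->D->refl->C->L'->E->R'->A->plug->A
Char 6 ('D'): step: R->7, L=4; D->plug->D->R->A->L->B->refl->H->L'->D->R'->H->plug->H
Char 7 ('D'): step: R->0, L->5 (L advanced); D->plug->D->R->B->L->C->refl->D->L'->E->R'->B->plug->B
Char 8 ('B'): step: R->1, L=5; B->plug->B->R->G->L->F->refl->E->L'->A->R'->C->plug->C
Char 9 ('D'): step: R->2, L=5; D->plug->D->R->G->L->F->refl->E->L'->A->R'->E->plug->E
Char 10 ('G'): step: R->3, L=5; G->plug->G->R->B->L->C->refl->D->L'->E->R'->H->plug->H
Char 11 ('D'): step: R->4, L=5; D->plug->D->R->H->L->A->refl->G->L'->C->R'->A->plug->A
Final: ciphertext=DBDGAHBCEHA, RIGHT=4, LEFT=5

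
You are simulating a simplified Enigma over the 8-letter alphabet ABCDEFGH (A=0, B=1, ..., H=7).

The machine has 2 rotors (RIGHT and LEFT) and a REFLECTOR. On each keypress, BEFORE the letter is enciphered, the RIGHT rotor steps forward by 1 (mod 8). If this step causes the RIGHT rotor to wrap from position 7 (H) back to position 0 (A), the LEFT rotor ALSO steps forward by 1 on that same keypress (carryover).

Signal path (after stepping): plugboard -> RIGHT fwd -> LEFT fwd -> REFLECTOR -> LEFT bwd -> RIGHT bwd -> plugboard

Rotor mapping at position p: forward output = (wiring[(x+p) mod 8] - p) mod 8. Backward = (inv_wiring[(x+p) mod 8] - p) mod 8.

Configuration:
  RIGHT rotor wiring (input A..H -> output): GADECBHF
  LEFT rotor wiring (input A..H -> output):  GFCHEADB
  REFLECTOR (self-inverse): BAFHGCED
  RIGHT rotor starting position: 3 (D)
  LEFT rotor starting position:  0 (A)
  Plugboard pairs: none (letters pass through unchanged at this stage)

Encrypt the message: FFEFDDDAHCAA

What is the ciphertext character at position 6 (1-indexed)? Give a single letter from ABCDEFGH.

Char 1 ('F'): step: R->4, L=0; F->plug->F->R->E->L->E->refl->G->L'->A->R'->H->plug->H
Char 2 ('F'): step: R->5, L=0; F->plug->F->R->G->L->D->refl->H->L'->D->R'->E->plug->E
Char 3 ('E'): step: R->6, L=0; E->plug->E->R->F->L->A->refl->B->L'->H->R'->B->plug->B
Char 4 ('F'): step: R->7, L=0; F->plug->F->R->D->L->H->refl->D->L'->G->R'->A->plug->A
Char 5 ('D'): step: R->0, L->1 (L advanced); D->plug->D->R->E->L->H->refl->D->L'->D->R'->C->plug->C
Char 6 ('D'): step: R->1, L=1; D->plug->D->R->B->L->B->refl->A->L'->G->R'->F->plug->F

F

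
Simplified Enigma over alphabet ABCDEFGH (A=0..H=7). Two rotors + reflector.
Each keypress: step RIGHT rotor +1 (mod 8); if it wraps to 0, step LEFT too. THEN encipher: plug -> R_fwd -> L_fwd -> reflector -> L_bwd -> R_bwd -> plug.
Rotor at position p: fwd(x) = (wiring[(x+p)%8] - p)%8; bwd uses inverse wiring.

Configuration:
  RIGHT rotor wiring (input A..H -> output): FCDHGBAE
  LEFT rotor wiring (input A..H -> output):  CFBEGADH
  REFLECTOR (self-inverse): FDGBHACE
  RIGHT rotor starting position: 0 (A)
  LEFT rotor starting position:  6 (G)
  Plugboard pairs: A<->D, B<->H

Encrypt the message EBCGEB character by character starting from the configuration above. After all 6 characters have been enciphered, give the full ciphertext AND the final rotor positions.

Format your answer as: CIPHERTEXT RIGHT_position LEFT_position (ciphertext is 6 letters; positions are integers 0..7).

Char 1 ('E'): step: R->1, L=6; E->plug->E->R->A->L->F->refl->A->L'->G->R'->C->plug->C
Char 2 ('B'): step: R->2, L=6; B->plug->H->R->A->L->F->refl->A->L'->G->R'->E->plug->E
Char 3 ('C'): step: R->3, L=6; C->plug->C->R->G->L->A->refl->F->L'->A->R'->H->plug->B
Char 4 ('G'): step: R->4, L=6; G->plug->G->R->H->L->C->refl->G->L'->F->R'->B->plug->H
Char 5 ('E'): step: R->5, L=6; E->plug->E->R->F->L->G->refl->C->L'->H->R'->C->plug->C
Char 6 ('B'): step: R->6, L=6; B->plug->H->R->D->L->H->refl->E->L'->C->R'->A->plug->D
Final: ciphertext=CEBHCD, RIGHT=6, LEFT=6

Answer: CEBHCD 6 6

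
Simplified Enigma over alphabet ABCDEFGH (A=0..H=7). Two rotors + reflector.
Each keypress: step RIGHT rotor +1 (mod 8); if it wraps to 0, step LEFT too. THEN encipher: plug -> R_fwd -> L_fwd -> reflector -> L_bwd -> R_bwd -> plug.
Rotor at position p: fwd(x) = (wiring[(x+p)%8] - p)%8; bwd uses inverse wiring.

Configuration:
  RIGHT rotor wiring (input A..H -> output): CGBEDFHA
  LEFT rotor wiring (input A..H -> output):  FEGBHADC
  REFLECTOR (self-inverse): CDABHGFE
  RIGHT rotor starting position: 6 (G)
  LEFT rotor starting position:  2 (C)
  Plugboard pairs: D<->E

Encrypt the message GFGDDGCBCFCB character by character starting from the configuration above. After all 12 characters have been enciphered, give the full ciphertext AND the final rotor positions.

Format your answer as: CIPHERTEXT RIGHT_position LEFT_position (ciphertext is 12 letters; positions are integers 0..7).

Answer: FDFEGCEEGBGC 2 4

Derivation:
Char 1 ('G'): step: R->7, L=2; G->plug->G->R->G->L->D->refl->B->L'->E->R'->F->plug->F
Char 2 ('F'): step: R->0, L->3 (L advanced); F->plug->F->R->F->L->C->refl->A->L'->D->R'->E->plug->D
Char 3 ('G'): step: R->1, L=3; G->plug->G->R->H->L->D->refl->B->L'->G->R'->F->plug->F
Char 4 ('D'): step: R->2, L=3; D->plug->E->R->F->L->C->refl->A->L'->D->R'->D->plug->E
Char 5 ('D'): step: R->3, L=3; D->plug->E->R->F->L->C->refl->A->L'->D->R'->G->plug->G
Char 6 ('G'): step: R->4, L=3; G->plug->G->R->F->L->C->refl->A->L'->D->R'->C->plug->C
Char 7 ('C'): step: R->5, L=3; C->plug->C->R->D->L->A->refl->C->L'->F->R'->D->plug->E
Char 8 ('B'): step: R->6, L=3; B->plug->B->R->C->L->F->refl->G->L'->A->R'->D->plug->E
Char 9 ('C'): step: R->7, L=3; C->plug->C->R->H->L->D->refl->B->L'->G->R'->G->plug->G
Char 10 ('F'): step: R->0, L->4 (L advanced); F->plug->F->R->F->L->A->refl->C->L'->G->R'->B->plug->B
Char 11 ('C'): step: R->1, L=4; C->plug->C->R->D->L->G->refl->F->L'->H->R'->G->plug->G
Char 12 ('B'): step: R->2, L=4; B->plug->B->R->C->L->H->refl->E->L'->B->R'->C->plug->C
Final: ciphertext=FDFEGCEEGBGC, RIGHT=2, LEFT=4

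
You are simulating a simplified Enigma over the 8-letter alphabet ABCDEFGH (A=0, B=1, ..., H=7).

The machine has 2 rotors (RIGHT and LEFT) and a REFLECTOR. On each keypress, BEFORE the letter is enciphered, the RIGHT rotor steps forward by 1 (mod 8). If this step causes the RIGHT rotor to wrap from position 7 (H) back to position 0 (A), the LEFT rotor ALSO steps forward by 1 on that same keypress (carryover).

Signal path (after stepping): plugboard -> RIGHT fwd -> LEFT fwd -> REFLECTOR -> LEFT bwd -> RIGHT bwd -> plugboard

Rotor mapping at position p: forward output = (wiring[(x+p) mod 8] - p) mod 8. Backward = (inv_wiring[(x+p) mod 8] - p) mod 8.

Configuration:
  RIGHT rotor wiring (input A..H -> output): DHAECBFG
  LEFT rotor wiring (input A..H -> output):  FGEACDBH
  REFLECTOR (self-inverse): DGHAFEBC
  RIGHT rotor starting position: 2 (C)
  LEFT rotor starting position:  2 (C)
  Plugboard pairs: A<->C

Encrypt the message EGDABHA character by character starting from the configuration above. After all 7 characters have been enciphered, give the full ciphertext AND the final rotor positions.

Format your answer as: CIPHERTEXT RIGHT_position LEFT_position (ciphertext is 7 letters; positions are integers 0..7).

Answer: CHECAEB 1 3

Derivation:
Char 1 ('E'): step: R->3, L=2; E->plug->E->R->D->L->B->refl->G->L'->B->R'->A->plug->C
Char 2 ('G'): step: R->4, L=2; G->plug->G->R->E->L->H->refl->C->L'->A->R'->H->plug->H
Char 3 ('D'): step: R->5, L=2; D->plug->D->R->G->L->D->refl->A->L'->C->R'->E->plug->E
Char 4 ('A'): step: R->6, L=2; A->plug->C->R->F->L->F->refl->E->L'->H->R'->A->plug->C
Char 5 ('B'): step: R->7, L=2; B->plug->B->R->E->L->H->refl->C->L'->A->R'->C->plug->A
Char 6 ('H'): step: R->0, L->3 (L advanced); H->plug->H->R->G->L->D->refl->A->L'->C->R'->E->plug->E
Char 7 ('A'): step: R->1, L=3; A->plug->C->R->D->L->G->refl->B->L'->H->R'->B->plug->B
Final: ciphertext=CHECAEB, RIGHT=1, LEFT=3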